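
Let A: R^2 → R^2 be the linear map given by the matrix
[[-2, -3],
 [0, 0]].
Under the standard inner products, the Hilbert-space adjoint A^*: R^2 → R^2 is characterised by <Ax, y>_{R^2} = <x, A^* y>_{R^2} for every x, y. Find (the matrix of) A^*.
A^* = A^T =
[[-2, 0],
 [-3, 0]]

For real matrices with standard dot products, the defining identity <Ax, y> = <x, A^* y> gives (Ax)^T y = x^T (A^*) y, i.e. x^T A^T y = x^T (A^*) y. Since this holds for all x, y, we must have A^* = A^T. Therefore
A^* =
[[-2, 0],
 [-3, 0]].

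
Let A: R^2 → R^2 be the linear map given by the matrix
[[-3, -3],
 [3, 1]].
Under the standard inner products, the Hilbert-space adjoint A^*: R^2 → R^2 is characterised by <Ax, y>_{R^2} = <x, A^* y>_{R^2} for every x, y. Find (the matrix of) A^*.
A^* = A^T =
[[-3, 3],
 [-3, 1]]

For real matrices with standard dot products, the defining identity <Ax, y> = <x, A^* y> gives (Ax)^T y = x^T (A^*) y, i.e. x^T A^T y = x^T (A^*) y. Since this holds for all x, y, we must have A^* = A^T. Therefore
A^* =
[[-3, 3],
 [-3, 1]].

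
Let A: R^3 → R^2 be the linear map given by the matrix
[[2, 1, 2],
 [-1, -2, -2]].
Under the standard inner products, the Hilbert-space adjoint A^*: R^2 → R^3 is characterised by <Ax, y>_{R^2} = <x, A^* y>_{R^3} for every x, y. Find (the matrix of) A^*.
A^* = A^T =
[[2, -1],
 [1, -2],
 [2, -2]]

For real matrices with standard dot products, the defining identity <Ax, y> = <x, A^* y> gives (Ax)^T y = x^T (A^*) y, i.e. x^T A^T y = x^T (A^*) y. Since this holds for all x, y, we must have A^* = A^T. Therefore
A^* =
[[2, -1],
 [1, -2],
 [2, -2]].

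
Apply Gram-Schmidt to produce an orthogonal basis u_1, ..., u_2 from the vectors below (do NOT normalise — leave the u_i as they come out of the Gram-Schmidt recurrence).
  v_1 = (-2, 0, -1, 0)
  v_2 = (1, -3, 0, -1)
Orthogonal basis:
  u_1 = (-2, 0, -1, 0)
  u_2 = (1/5, -3, -2/5, -1)

Apply the Gram-Schmidt recurrence
  u_1 = v_1
  u_i = v_i − Σ_{j<i} ((v_i · u_j) / (u_j · u_j)) · u_j.

Step by step this gives:
  u_1 = (-2, 0, -1, 0)
  u_2 = (1/5, -3, -2/5, -1)

Orthogonality check:
  u_2 · u_1 = 0 (should be 0)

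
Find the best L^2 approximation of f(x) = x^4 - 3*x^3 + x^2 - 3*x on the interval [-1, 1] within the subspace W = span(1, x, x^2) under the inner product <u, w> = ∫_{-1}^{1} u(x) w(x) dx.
g(x) = 13*x^2/7 - 24*x/5 - 3/35

The best approximation g ∈ W is the orthogonal projection of f onto W. Writing g = a_0 + a_1 x + a_2 x^2, the coefficients solve the normal equations G · a = b where
  G_{ij} = <φ_i, φ_j> and b_i = <f, φ_i>, with φ_0 = 1, φ_1 = x, φ_2 = x^2.
G =
  [2, 0, 2/3]
  [0, 2/3, 0]
  [2/3, 0, 2/5],
b = (16/15, -16/5, 24/35).
Solving gives a_0 = -3/35, a_1 = -24/5, a_2 = 13/7, so
  g(x) = 13*x^2/7 - 24*x/5 - 3/35.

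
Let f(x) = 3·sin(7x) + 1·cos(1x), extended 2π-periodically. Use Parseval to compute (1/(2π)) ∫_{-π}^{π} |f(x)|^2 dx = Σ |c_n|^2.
Σ |c_n|^2 = 5

Expand |f|^2 and use orthogonality of {sin(nx), cos(mx)} on [-π, π]:
  ∫_{-π}^{π} sin(nx)^2 dx = π, ∫ cos(mx)^2 dx = π, and cross terms integrate to 0.
So ∫_{-π}^{π} f(x)^2 dx = 3^2 · π + 1^2 · π = (9 + 1)π.
Divide by 2π: (9 + 1)/2 = 5.
By Parseval, this equals Σ |c_n|^2.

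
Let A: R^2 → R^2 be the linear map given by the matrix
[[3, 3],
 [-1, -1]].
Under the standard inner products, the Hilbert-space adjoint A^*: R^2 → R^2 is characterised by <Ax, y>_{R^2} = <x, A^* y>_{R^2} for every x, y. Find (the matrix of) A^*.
A^* = A^T =
[[3, -1],
 [3, -1]]

For real matrices with standard dot products, the defining identity <Ax, y> = <x, A^* y> gives (Ax)^T y = x^T (A^*) y, i.e. x^T A^T y = x^T (A^*) y. Since this holds for all x, y, we must have A^* = A^T. Therefore
A^* =
[[3, -1],
 [3, -1]].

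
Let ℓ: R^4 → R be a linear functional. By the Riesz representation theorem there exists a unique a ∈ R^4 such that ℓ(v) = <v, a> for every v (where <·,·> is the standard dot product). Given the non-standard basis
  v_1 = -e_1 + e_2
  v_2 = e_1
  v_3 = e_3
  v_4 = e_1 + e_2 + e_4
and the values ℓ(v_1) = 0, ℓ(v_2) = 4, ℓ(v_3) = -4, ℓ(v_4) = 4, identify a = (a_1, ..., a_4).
a = (4, 4, -4, -4)

Write a = (a_1, ..., a_4) in the standard basis. For each basis vector v_i, ℓ(v_i) = <v_i, a> is a linear equation in the a_j's. Collect the n equations into a matrix system V a = ℓ, where row i of V is v_i (expressed in the standard basis). Since V is invertible (lower-triangular with 1s on the diagonal, up to permutation), solve by back-substitution:
  V =
[[-1, 1, 0, 0],
 [1, 0, 0, 0],
 [0, 0, 1, 0],
 [1, 1, 0, 1]]
  V a = (0, 4, -4, 4)
Solving gives a = (4, 4, -4, -4).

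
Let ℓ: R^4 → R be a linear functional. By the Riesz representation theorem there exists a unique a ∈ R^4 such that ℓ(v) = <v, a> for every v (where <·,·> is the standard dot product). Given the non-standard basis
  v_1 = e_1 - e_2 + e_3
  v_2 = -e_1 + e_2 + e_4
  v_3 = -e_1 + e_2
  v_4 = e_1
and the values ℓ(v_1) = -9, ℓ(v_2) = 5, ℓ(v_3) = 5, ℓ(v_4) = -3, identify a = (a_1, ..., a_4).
a = (-3, 2, -4, 0)

Write a = (a_1, ..., a_4) in the standard basis. For each basis vector v_i, ℓ(v_i) = <v_i, a> is a linear equation in the a_j's. Collect the n equations into a matrix system V a = ℓ, where row i of V is v_i (expressed in the standard basis). Since V is invertible (lower-triangular with 1s on the diagonal, up to permutation), solve by back-substitution:
  V =
[[1, -1, 1, 0],
 [-1, 1, 0, 1],
 [-1, 1, 0, 0],
 [1, 0, 0, 0]]
  V a = (-9, 5, 5, -3)
Solving gives a = (-3, 2, -4, 0).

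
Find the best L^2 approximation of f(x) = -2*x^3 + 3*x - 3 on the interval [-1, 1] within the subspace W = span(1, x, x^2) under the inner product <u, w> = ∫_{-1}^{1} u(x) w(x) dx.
g(x) = 9*x/5 - 3

The best approximation g ∈ W is the orthogonal projection of f onto W. Writing g = a_0 + a_1 x + a_2 x^2, the coefficients solve the normal equations G · a = b where
  G_{ij} = <φ_i, φ_j> and b_i = <f, φ_i>, with φ_0 = 1, φ_1 = x, φ_2 = x^2.
G =
  [2, 0, 2/3]
  [0, 2/3, 0]
  [2/3, 0, 2/5],
b = (-6, 6/5, -2).
Solving gives a_0 = -3, a_1 = 9/5, a_2 = 0, so
  g(x) = 9*x/5 - 3.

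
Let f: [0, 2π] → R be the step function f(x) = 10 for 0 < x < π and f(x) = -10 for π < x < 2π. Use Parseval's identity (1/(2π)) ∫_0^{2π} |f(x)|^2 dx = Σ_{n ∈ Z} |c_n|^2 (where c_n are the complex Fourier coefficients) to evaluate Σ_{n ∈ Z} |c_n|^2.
Σ |c_n|^2 = 100

Parseval equates the L^2 energy of f (normalised by 1/(2π)) with the ℓ^2 sum of its Fourier coefficients: (1/(2π)) ∫_0^{2π} |f|^2 = Σ |c_n|^2.
Compute the left side: (1/(2π)) [∫_0^π 10^2 dx + ∫_π^{2π} (-10)^2 dx] = (1/(2π)) · (100π + 100π) = (100 + 100)/2 = 100.
So Σ_{n ∈ Z} |c_n|^2 = 100.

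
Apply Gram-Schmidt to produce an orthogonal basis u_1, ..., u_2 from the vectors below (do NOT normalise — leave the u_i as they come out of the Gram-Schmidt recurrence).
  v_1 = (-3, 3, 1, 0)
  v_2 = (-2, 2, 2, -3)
Orthogonal basis:
  u_1 = (-3, 3, 1, 0)
  u_2 = (4/19, -4/19, 24/19, -3)

Apply the Gram-Schmidt recurrence
  u_1 = v_1
  u_i = v_i − Σ_{j<i} ((v_i · u_j) / (u_j · u_j)) · u_j.

Step by step this gives:
  u_1 = (-3, 3, 1, 0)
  u_2 = (4/19, -4/19, 24/19, -3)

Orthogonality check:
  u_2 · u_1 = 0 (should be 0)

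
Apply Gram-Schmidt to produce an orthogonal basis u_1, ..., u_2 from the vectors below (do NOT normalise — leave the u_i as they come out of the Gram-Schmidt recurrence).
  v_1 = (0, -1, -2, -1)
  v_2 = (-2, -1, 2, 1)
Orthogonal basis:
  u_1 = (0, -1, -2, -1)
  u_2 = (-2, -5/3, 2/3, 1/3)

Apply the Gram-Schmidt recurrence
  u_1 = v_1
  u_i = v_i − Σ_{j<i} ((v_i · u_j) / (u_j · u_j)) · u_j.

Step by step this gives:
  u_1 = (0, -1, -2, -1)
  u_2 = (-2, -5/3, 2/3, 1/3)

Orthogonality check:
  u_2 · u_1 = 0 (should be 0)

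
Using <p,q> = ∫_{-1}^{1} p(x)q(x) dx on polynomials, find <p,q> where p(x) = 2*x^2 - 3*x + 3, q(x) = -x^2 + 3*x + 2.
<p,q> = 88/15

Expand the product: p(x)·q(x) = -2*x^4 + 9*x^3 - 8*x^2 + 3*x + 6.
∫_{-1}^{1} of each monomial x^k gives [2/(k+1) if k even, 0 if k odd]. Integrating term-by-term (or equivalently evaluating the antiderivative F(x) = -2*x^5/5 + 9*x^4/4 - 8*x^3/3 + 3*x^2/2 + 6*x at the endpoints):
  F(1) − F(−1) = 401/60 − (49/60) = 88/15.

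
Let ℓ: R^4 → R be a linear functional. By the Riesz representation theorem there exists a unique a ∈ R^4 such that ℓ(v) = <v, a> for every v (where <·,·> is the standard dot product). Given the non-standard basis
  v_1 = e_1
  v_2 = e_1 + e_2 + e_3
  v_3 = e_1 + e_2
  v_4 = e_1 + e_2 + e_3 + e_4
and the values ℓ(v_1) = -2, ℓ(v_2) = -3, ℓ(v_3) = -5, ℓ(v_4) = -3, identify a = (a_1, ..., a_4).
a = (-2, -3, 2, 0)

Write a = (a_1, ..., a_4) in the standard basis. For each basis vector v_i, ℓ(v_i) = <v_i, a> is a linear equation in the a_j's. Collect the n equations into a matrix system V a = ℓ, where row i of V is v_i (expressed in the standard basis). Since V is invertible (lower-triangular with 1s on the diagonal, up to permutation), solve by back-substitution:
  V =
[[1, 0, 0, 0],
 [1, 1, 1, 0],
 [1, 1, 0, 0],
 [1, 1, 1, 1]]
  V a = (-2, -3, -5, -3)
Solving gives a = (-2, -3, 2, 0).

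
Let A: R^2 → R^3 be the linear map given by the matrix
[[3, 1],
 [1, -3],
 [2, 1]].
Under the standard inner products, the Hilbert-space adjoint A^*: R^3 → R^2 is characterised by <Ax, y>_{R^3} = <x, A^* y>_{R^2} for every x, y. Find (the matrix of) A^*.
A^* = A^T =
[[3, 1, 2],
 [1, -3, 1]]

For real matrices with standard dot products, the defining identity <Ax, y> = <x, A^* y> gives (Ax)^T y = x^T (A^*) y, i.e. x^T A^T y = x^T (A^*) y. Since this holds for all x, y, we must have A^* = A^T. Therefore
A^* =
[[3, 1, 2],
 [1, -3, 1]].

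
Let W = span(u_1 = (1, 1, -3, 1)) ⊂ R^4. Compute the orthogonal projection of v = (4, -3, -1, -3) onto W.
proj_W(v) = (1/12, 1/12, -1/4, 1/12)

Set up U = [u_1 | ... | u_1] ∈ R^(4×1). The projector onto W = col(U) is P = U (U^T U)^(-1) U^T.
Compute U^T U =
  [12],
and U^T v = (1).
Solve U^T U · c = U^T v for the coefficients: c = (1/12). The projection is proj_W(v) = U c.
Check: (v - proj_W(v)) · u_1 = 0  (should be 0).
Result: proj_W(v) = (1/12, 1/12, -1/4, 1/12).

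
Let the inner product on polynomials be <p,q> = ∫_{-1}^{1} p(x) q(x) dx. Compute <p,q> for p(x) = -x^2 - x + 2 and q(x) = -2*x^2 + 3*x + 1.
<p,q> = -8/15

Expand the product: p(x)·q(x) = 2*x^4 - x^3 - 8*x^2 + 5*x + 2.
∫_{-1}^{1} of each monomial x^k gives [2/(k+1) if k even, 0 if k odd]. Integrating term-by-term (or equivalently evaluating the antiderivative F(x) = 2*x^5/5 - x^4/4 - 8*x^3/3 + 5*x^2/2 + 2*x at the endpoints):
  F(1) − F(−1) = 119/60 − (151/60) = -8/15.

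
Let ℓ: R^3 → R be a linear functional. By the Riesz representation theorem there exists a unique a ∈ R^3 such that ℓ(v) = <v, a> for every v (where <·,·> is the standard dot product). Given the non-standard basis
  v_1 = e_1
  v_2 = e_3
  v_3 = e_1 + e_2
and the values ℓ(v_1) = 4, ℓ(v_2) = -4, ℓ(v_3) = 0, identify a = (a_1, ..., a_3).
a = (4, -4, -4)

Write a = (a_1, ..., a_3) in the standard basis. For each basis vector v_i, ℓ(v_i) = <v_i, a> is a linear equation in the a_j's. Collect the n equations into a matrix system V a = ℓ, where row i of V is v_i (expressed in the standard basis). Since V is invertible (lower-triangular with 1s on the diagonal, up to permutation), solve by back-substitution:
  V =
[[1, 0, 0],
 [0, 0, 1],
 [1, 1, 0]]
  V a = (4, -4, 0)
Solving gives a = (4, -4, -4).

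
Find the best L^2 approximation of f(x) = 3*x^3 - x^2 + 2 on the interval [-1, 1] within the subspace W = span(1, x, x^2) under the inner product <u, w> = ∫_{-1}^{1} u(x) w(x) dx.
g(x) = -x^2 + 9*x/5 + 2

The best approximation g ∈ W is the orthogonal projection of f onto W. Writing g = a_0 + a_1 x + a_2 x^2, the coefficients solve the normal equations G · a = b where
  G_{ij} = <φ_i, φ_j> and b_i = <f, φ_i>, with φ_0 = 1, φ_1 = x, φ_2 = x^2.
G =
  [2, 0, 2/3]
  [0, 2/3, 0]
  [2/3, 0, 2/5],
b = (10/3, 6/5, 14/15).
Solving gives a_0 = 2, a_1 = 9/5, a_2 = -1, so
  g(x) = -x^2 + 9*x/5 + 2.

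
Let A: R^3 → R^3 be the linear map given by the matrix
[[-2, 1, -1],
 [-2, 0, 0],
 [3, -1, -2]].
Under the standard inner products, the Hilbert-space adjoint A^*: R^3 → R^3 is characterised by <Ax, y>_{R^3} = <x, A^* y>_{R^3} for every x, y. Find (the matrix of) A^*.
A^* = A^T =
[[-2, -2, 3],
 [1, 0, -1],
 [-1, 0, -2]]

For real matrices with standard dot products, the defining identity <Ax, y> = <x, A^* y> gives (Ax)^T y = x^T (A^*) y, i.e. x^T A^T y = x^T (A^*) y. Since this holds for all x, y, we must have A^* = A^T. Therefore
A^* =
[[-2, -2, 3],
 [1, 0, -1],
 [-1, 0, -2]].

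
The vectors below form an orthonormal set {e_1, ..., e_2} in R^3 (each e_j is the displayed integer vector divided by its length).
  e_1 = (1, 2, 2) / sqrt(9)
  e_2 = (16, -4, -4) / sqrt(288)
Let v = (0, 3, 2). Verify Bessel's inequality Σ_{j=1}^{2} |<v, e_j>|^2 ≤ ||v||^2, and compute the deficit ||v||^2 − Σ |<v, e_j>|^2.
Σ |<v, e_j>|^2 = 25/2; ||v||^2 = 13; deficit = 1/2

Write each e_j = u_j / sqrt(<u_j, u_j>) where u_j is the displayed integer vector. Then <v, e_j> = <v, u_j> / sqrt(<u_j, u_j>), so |<v, e_j>|^2 = <v, u_j>^2 / <u_j, u_j>.
Coefficients: <v, e_1> = 10/sqrt(9), <v, e_2> = -20/sqrt(288).
Square and sum: Σ |<v, e_j>|^2 = 25/2.
Compute ||v||^2 = v·v = 13.
Deficit = 13 − 25/2 = 1/2 ≥ 0, confirming Bessel's inequality. (The deficit equals ||v − Σ <v,e_j> e_j||^2, the squared distance from v to span{e_j}.)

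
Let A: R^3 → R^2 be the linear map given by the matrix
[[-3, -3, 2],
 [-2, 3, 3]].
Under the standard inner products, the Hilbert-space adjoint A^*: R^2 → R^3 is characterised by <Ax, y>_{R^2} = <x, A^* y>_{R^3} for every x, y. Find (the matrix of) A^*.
A^* = A^T =
[[-3, -2],
 [-3, 3],
 [2, 3]]

For real matrices with standard dot products, the defining identity <Ax, y> = <x, A^* y> gives (Ax)^T y = x^T (A^*) y, i.e. x^T A^T y = x^T (A^*) y. Since this holds for all x, y, we must have A^* = A^T. Therefore
A^* =
[[-3, -2],
 [-3, 3],
 [2, 3]].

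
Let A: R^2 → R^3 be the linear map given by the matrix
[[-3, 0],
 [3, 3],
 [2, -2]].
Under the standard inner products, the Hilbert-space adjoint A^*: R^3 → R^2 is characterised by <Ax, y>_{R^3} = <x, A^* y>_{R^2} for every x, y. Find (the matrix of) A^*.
A^* = A^T =
[[-3, 3, 2],
 [0, 3, -2]]

For real matrices with standard dot products, the defining identity <Ax, y> = <x, A^* y> gives (Ax)^T y = x^T (A^*) y, i.e. x^T A^T y = x^T (A^*) y. Since this holds for all x, y, we must have A^* = A^T. Therefore
A^* =
[[-3, 3, 2],
 [0, 3, -2]].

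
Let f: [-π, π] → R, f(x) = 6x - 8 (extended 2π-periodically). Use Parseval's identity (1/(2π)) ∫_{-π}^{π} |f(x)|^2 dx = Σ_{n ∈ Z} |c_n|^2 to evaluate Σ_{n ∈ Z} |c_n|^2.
Σ |c_n|^2 = 12π^2 + 64

Expand and integrate term by term over [-π, π]:
  ∫ (6x)^2 dx = 36·(2π^3/3); ∫ 2·6·(-8)·x dx = 0 (odd integrand); ∫ (-8)^2 dx = 64·2π.
So (1/(2π)) ∫_{-π}^{π} (6x - 8)^2 dx = 36π^2/3 + 64 = 12π^2 + 64.
Parseval ⇒ Σ |c_n|^2 = 12π^2 + 64.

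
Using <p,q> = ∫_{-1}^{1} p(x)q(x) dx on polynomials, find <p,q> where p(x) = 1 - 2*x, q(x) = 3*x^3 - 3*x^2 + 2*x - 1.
<p,q> = -136/15

Expand the product: p(x)·q(x) = -6*x^4 + 9*x^3 - 7*x^2 + 4*x - 1.
∫_{-1}^{1} of each monomial x^k gives [2/(k+1) if k even, 0 if k odd]. Integrating term-by-term (or equivalently evaluating the antiderivative F(x) = -6*x^5/5 + 9*x^4/4 - 7*x^3/3 + 2*x^2 - x at the endpoints):
  F(1) − F(−1) = -17/60 − (527/60) = -136/15.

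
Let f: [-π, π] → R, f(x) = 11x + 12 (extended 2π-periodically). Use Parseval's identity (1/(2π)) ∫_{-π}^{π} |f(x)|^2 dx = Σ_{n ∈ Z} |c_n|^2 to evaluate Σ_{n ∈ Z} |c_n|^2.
Σ |c_n|^2 = 121π^2/3 + 144

Expand and integrate term by term over [-π, π]:
  ∫ (11x)^2 dx = 121·(2π^3/3); ∫ 2·11·(12)·x dx = 0 (odd integrand); ∫ 12^2 dx = 144·2π.
So (1/(2π)) ∫_{-π}^{π} (11x + 12)^2 dx = 121π^2/3 + 144 = 121π^2/3 + 144.
Parseval ⇒ Σ |c_n|^2 = 121π^2/3 + 144.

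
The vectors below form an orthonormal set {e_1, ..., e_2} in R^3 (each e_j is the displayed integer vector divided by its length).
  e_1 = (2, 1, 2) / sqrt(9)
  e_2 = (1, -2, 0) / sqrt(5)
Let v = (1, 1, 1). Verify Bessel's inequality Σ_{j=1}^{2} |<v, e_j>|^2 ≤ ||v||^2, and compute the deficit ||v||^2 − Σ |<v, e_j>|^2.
Σ |<v, e_j>|^2 = 134/45; ||v||^2 = 3; deficit = 1/45

Write each e_j = u_j / sqrt(<u_j, u_j>) where u_j is the displayed integer vector. Then <v, e_j> = <v, u_j> / sqrt(<u_j, u_j>), so |<v, e_j>|^2 = <v, u_j>^2 / <u_j, u_j>.
Coefficients: <v, e_1> = 5/sqrt(9), <v, e_2> = -1/sqrt(5).
Square and sum: Σ |<v, e_j>|^2 = 134/45.
Compute ||v||^2 = v·v = 3.
Deficit = 3 − 134/45 = 1/45 ≥ 0, confirming Bessel's inequality. (The deficit equals ||v − Σ <v,e_j> e_j||^2, the squared distance from v to span{e_j}.)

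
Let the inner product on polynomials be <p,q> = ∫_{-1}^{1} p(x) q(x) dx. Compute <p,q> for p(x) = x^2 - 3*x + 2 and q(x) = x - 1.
<p,q> = -20/3

Expand the product: p(x)·q(x) = x^3 - 4*x^2 + 5*x - 2.
∫_{-1}^{1} of each monomial x^k gives [2/(k+1) if k even, 0 if k odd]. Integrating term-by-term (or equivalently evaluating the antiderivative F(x) = x^4/4 - 4*x^3/3 + 5*x^2/2 - 2*x at the endpoints):
  F(1) − F(−1) = -7/12 − (73/12) = -20/3.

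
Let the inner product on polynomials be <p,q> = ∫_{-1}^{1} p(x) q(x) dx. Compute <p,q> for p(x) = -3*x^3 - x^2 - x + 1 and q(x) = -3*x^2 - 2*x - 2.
<p,q> = 4/15

Expand the product: p(x)·q(x) = 9*x^5 + 9*x^4 + 11*x^3 + x^2 - 2.
∫_{-1}^{1} of each monomial x^k gives [2/(k+1) if k even, 0 if k odd]. Integrating term-by-term (or equivalently evaluating the antiderivative F(x) = 3*x^6/2 + 9*x^5/5 + 11*x^4/4 + x^3/3 - 2*x at the endpoints):
  F(1) − F(−1) = 263/60 − (247/60) = 4/15.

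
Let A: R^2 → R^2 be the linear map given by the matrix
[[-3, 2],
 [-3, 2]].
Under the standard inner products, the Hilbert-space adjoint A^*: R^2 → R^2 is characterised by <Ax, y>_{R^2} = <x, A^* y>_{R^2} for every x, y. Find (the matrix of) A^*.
A^* = A^T =
[[-3, -3],
 [2, 2]]

For real matrices with standard dot products, the defining identity <Ax, y> = <x, A^* y> gives (Ax)^T y = x^T (A^*) y, i.e. x^T A^T y = x^T (A^*) y. Since this holds for all x, y, we must have A^* = A^T. Therefore
A^* =
[[-3, -3],
 [2, 2]].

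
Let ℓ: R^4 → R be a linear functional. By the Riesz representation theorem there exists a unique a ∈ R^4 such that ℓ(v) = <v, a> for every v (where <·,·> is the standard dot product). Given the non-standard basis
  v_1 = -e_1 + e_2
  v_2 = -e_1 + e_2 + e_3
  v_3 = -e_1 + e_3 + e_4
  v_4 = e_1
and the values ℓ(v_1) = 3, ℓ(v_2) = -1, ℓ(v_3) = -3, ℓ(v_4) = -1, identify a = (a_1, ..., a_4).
a = (-1, 2, -4, 0)

Write a = (a_1, ..., a_4) in the standard basis. For each basis vector v_i, ℓ(v_i) = <v_i, a> is a linear equation in the a_j's. Collect the n equations into a matrix system V a = ℓ, where row i of V is v_i (expressed in the standard basis). Since V is invertible (lower-triangular with 1s on the diagonal, up to permutation), solve by back-substitution:
  V =
[[-1, 1, 0, 0],
 [-1, 1, 1, 0],
 [-1, 0, 1, 1],
 [1, 0, 0, 0]]
  V a = (3, -1, -3, -1)
Solving gives a = (-1, 2, -4, 0).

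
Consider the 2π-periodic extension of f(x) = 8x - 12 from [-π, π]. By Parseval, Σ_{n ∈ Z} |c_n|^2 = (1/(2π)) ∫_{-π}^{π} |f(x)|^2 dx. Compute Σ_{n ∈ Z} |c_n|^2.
Σ |c_n|^2 = 64π^2/3 + 144

Expand and integrate term by term over [-π, π]:
  ∫ (8x)^2 dx = 64·(2π^3/3); ∫ 2·8·(-12)·x dx = 0 (odd integrand); ∫ (-12)^2 dx = 144·2π.
So (1/(2π)) ∫_{-π}^{π} (8x - 12)^2 dx = 64π^2/3 + 144 = 64π^2/3 + 144.
Parseval ⇒ Σ |c_n|^2 = 64π^2/3 + 144.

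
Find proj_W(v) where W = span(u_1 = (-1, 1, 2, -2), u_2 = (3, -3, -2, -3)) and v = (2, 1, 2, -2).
proj_W(v) = (-1/98, 1/98, 53/49, -118/49)

Set up U = [u_1 | ... | u_2] ∈ R^(4×2). The projector onto W = col(U) is P = U (U^T U)^(-1) U^T.
Compute U^T U =
  [10, -4]
  [-4, 31],
and U^T v = (7, 5).
Solve U^T U · c = U^T v for the coefficients: c = (79/98, 13/49). The projection is proj_W(v) = U c.
Check: (v - proj_W(v)) · u_1 = 0  (should be 0).
Check: (v - proj_W(v)) · u_2 = 0  (should be 0).
Result: proj_W(v) = (-1/98, 1/98, 53/49, -118/49).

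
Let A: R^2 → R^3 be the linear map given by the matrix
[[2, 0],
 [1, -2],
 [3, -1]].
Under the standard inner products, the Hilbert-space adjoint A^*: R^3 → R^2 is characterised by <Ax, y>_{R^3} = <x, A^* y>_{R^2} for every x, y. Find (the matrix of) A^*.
A^* = A^T =
[[2, 1, 3],
 [0, -2, -1]]

For real matrices with standard dot products, the defining identity <Ax, y> = <x, A^* y> gives (Ax)^T y = x^T (A^*) y, i.e. x^T A^T y = x^T (A^*) y. Since this holds for all x, y, we must have A^* = A^T. Therefore
A^* =
[[2, 1, 3],
 [0, -2, -1]].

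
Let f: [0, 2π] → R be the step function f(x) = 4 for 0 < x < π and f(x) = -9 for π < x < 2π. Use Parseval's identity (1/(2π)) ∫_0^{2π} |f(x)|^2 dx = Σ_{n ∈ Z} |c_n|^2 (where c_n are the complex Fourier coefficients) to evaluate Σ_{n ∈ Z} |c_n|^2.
Σ |c_n|^2 = 97/2

Parseval equates the L^2 energy of f (normalised by 1/(2π)) with the ℓ^2 sum of its Fourier coefficients: (1/(2π)) ∫_0^{2π} |f|^2 = Σ |c_n|^2.
Compute the left side: (1/(2π)) [∫_0^π 4^2 dx + ∫_π^{2π} (-9)^2 dx] = (1/(2π)) · (16π + 81π) = (16 + 81)/2 = 97/2.
So Σ_{n ∈ Z} |c_n|^2 = 97/2.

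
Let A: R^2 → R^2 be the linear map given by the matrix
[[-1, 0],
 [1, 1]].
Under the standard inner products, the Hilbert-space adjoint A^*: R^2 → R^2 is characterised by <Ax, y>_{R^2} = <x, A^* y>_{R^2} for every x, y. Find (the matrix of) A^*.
A^* = A^T =
[[-1, 1],
 [0, 1]]

For real matrices with standard dot products, the defining identity <Ax, y> = <x, A^* y> gives (Ax)^T y = x^T (A^*) y, i.e. x^T A^T y = x^T (A^*) y. Since this holds for all x, y, we must have A^* = A^T. Therefore
A^* =
[[-1, 1],
 [0, 1]].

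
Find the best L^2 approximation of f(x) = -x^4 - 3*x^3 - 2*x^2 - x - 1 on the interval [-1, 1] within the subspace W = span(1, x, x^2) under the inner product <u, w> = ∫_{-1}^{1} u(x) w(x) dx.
g(x) = -20*x^2/7 - 14*x/5 - 32/35

The best approximation g ∈ W is the orthogonal projection of f onto W. Writing g = a_0 + a_1 x + a_2 x^2, the coefficients solve the normal equations G · a = b where
  G_{ij} = <φ_i, φ_j> and b_i = <f, φ_i>, with φ_0 = 1, φ_1 = x, φ_2 = x^2.
G =
  [2, 0, 2/3]
  [0, 2/3, 0]
  [2/3, 0, 2/5],
b = (-56/15, -28/15, -184/105).
Solving gives a_0 = -32/35, a_1 = -14/5, a_2 = -20/7, so
  g(x) = -20*x^2/7 - 14*x/5 - 32/35.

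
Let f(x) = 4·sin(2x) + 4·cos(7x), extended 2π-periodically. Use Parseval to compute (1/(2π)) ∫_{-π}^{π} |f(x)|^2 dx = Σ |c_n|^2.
Σ |c_n|^2 = 16

Expand |f|^2 and use orthogonality of {sin(nx), cos(mx)} on [-π, π]:
  ∫_{-π}^{π} sin(nx)^2 dx = π, ∫ cos(mx)^2 dx = π, and cross terms integrate to 0.
So ∫_{-π}^{π} f(x)^2 dx = 4^2 · π + 4^2 · π = (16 + 16)π.
Divide by 2π: (16 + 16)/2 = 16.
By Parseval, this equals Σ |c_n|^2.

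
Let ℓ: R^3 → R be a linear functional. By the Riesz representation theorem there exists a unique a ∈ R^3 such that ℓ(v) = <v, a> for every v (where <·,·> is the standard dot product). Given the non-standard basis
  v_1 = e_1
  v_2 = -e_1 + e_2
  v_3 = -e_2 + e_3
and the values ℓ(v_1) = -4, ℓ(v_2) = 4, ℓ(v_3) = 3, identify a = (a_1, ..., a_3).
a = (-4, 0, 3)

Write a = (a_1, ..., a_3) in the standard basis. For each basis vector v_i, ℓ(v_i) = <v_i, a> is a linear equation in the a_j's. Collect the n equations into a matrix system V a = ℓ, where row i of V is v_i (expressed in the standard basis). Since V is invertible (lower-triangular with 1s on the diagonal, up to permutation), solve by back-substitution:
  V =
[[1, 0, 0],
 [-1, 1, 0],
 [0, -1, 1]]
  V a = (-4, 4, 3)
Solving gives a = (-4, 0, 3).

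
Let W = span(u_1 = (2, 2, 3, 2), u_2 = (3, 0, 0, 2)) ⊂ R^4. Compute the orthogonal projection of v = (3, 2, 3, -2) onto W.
proj_W(v) = (155/173, 290/173, 435/173, 200/173)

Set up U = [u_1 | ... | u_2] ∈ R^(4×2). The projector onto W = col(U) is P = U (U^T U)^(-1) U^T.
Compute U^T U =
  [21, 10]
  [10, 13],
and U^T v = (15, 5).
Solve U^T U · c = U^T v for the coefficients: c = (145/173, -45/173). The projection is proj_W(v) = U c.
Check: (v - proj_W(v)) · u_1 = 0  (should be 0).
Check: (v - proj_W(v)) · u_2 = 0  (should be 0).
Result: proj_W(v) = (155/173, 290/173, 435/173, 200/173).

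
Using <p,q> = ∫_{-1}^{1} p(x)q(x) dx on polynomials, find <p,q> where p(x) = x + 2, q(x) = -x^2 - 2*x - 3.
<p,q> = -44/3

Expand the product: p(x)·q(x) = -x^3 - 4*x^2 - 7*x - 6.
∫_{-1}^{1} of each monomial x^k gives [2/(k+1) if k even, 0 if k odd]. Integrating term-by-term (or equivalently evaluating the antiderivative F(x) = -x^4/4 - 4*x^3/3 - 7*x^2/2 - 6*x at the endpoints):
  F(1) − F(−1) = -133/12 − (43/12) = -44/3.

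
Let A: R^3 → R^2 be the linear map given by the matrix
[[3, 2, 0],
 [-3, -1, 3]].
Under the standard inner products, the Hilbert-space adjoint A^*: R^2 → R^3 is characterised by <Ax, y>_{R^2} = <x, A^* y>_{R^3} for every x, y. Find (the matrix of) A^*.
A^* = A^T =
[[3, -3],
 [2, -1],
 [0, 3]]

For real matrices with standard dot products, the defining identity <Ax, y> = <x, A^* y> gives (Ax)^T y = x^T (A^*) y, i.e. x^T A^T y = x^T (A^*) y. Since this holds for all x, y, we must have A^* = A^T. Therefore
A^* =
[[3, -3],
 [2, -1],
 [0, 3]].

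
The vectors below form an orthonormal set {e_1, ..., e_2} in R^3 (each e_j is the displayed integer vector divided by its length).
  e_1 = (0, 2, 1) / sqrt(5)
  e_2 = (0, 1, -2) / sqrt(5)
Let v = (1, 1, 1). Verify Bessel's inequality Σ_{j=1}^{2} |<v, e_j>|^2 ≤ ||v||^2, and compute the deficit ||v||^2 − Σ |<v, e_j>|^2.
Σ |<v, e_j>|^2 = 2; ||v||^2 = 3; deficit = 1

Write each e_j = u_j / sqrt(<u_j, u_j>) where u_j is the displayed integer vector. Then <v, e_j> = <v, u_j> / sqrt(<u_j, u_j>), so |<v, e_j>|^2 = <v, u_j>^2 / <u_j, u_j>.
Coefficients: <v, e_1> = 3/sqrt(5), <v, e_2> = -1/sqrt(5).
Square and sum: Σ |<v, e_j>|^2 = 2.
Compute ||v||^2 = v·v = 3.
Deficit = 3 − 2 = 1 ≥ 0, confirming Bessel's inequality. (The deficit equals ||v − Σ <v,e_j> e_j||^2, the squared distance from v to span{e_j}.)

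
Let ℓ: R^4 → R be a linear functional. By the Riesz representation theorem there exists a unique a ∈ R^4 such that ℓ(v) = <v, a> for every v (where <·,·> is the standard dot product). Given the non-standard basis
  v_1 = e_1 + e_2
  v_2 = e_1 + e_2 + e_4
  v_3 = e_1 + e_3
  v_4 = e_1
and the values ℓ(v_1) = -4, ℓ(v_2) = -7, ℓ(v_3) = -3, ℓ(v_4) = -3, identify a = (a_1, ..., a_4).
a = (-3, -1, 0, -3)

Write a = (a_1, ..., a_4) in the standard basis. For each basis vector v_i, ℓ(v_i) = <v_i, a> is a linear equation in the a_j's. Collect the n equations into a matrix system V a = ℓ, where row i of V is v_i (expressed in the standard basis). Since V is invertible (lower-triangular with 1s on the diagonal, up to permutation), solve by back-substitution:
  V =
[[1, 1, 0, 0],
 [1, 1, 0, 1],
 [1, 0, 1, 0],
 [1, 0, 0, 0]]
  V a = (-4, -7, -3, -3)
Solving gives a = (-3, -1, 0, -3).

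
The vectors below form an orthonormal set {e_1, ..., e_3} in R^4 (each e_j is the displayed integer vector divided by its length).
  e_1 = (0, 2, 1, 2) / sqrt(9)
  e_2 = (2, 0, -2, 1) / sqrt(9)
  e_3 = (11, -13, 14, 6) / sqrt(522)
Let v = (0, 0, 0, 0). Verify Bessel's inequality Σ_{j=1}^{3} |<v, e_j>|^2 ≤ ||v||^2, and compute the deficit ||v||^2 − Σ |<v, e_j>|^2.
Σ |<v, e_j>|^2 = 0; ||v||^2 = 0; deficit = 0

Write each e_j = u_j / sqrt(<u_j, u_j>) where u_j is the displayed integer vector. Then <v, e_j> = <v, u_j> / sqrt(<u_j, u_j>), so |<v, e_j>|^2 = <v, u_j>^2 / <u_j, u_j>.
Coefficients: <v, e_1> = 0/sqrt(9), <v, e_2> = 0/sqrt(9), <v, e_3> = 0/sqrt(522).
Square and sum: Σ |<v, e_j>|^2 = 0.
Compute ||v||^2 = v·v = 0.
Deficit = 0 − 0 = 0 ≥ 0, confirming Bessel's inequality. (The deficit equals ||v − Σ <v,e_j> e_j||^2, the squared distance from v to span{e_j}.)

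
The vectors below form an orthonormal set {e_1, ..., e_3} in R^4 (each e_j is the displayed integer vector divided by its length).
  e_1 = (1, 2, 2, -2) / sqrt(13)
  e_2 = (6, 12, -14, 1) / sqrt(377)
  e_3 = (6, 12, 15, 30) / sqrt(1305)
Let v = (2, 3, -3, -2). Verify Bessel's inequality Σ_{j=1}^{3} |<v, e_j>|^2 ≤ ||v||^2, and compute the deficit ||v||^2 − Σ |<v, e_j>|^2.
Σ |<v, e_j>|^2 = 129/5; ||v||^2 = 26; deficit = 1/5

Write each e_j = u_j / sqrt(<u_j, u_j>) where u_j is the displayed integer vector. Then <v, e_j> = <v, u_j> / sqrt(<u_j, u_j>), so |<v, e_j>|^2 = <v, u_j>^2 / <u_j, u_j>.
Coefficients: <v, e_1> = 6/sqrt(13), <v, e_2> = 88/sqrt(377), <v, e_3> = -57/sqrt(1305).
Square and sum: Σ |<v, e_j>|^2 = 129/5.
Compute ||v||^2 = v·v = 26.
Deficit = 26 − 129/5 = 1/5 ≥ 0, confirming Bessel's inequality. (The deficit equals ||v − Σ <v,e_j> e_j||^2, the squared distance from v to span{e_j}.)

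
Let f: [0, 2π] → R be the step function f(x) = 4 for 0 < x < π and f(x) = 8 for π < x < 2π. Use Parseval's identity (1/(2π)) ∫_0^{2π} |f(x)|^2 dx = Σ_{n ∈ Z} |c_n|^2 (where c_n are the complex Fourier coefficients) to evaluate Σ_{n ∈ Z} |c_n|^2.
Σ |c_n|^2 = 40

Parseval equates the L^2 energy of f (normalised by 1/(2π)) with the ℓ^2 sum of its Fourier coefficients: (1/(2π)) ∫_0^{2π} |f|^2 = Σ |c_n|^2.
Compute the left side: (1/(2π)) [∫_0^π 4^2 dx + ∫_π^{2π} 8^2 dx] = (1/(2π)) · (16π + 64π) = (16 + 64)/2 = 40.
So Σ_{n ∈ Z} |c_n|^2 = 40.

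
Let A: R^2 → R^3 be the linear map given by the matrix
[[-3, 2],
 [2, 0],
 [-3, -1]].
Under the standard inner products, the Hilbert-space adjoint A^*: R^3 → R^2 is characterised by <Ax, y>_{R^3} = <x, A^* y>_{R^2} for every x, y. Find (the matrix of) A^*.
A^* = A^T =
[[-3, 2, -3],
 [2, 0, -1]]

For real matrices with standard dot products, the defining identity <Ax, y> = <x, A^* y> gives (Ax)^T y = x^T (A^*) y, i.e. x^T A^T y = x^T (A^*) y. Since this holds for all x, y, we must have A^* = A^T. Therefore
A^* =
[[-3, 2, -3],
 [2, 0, -1]].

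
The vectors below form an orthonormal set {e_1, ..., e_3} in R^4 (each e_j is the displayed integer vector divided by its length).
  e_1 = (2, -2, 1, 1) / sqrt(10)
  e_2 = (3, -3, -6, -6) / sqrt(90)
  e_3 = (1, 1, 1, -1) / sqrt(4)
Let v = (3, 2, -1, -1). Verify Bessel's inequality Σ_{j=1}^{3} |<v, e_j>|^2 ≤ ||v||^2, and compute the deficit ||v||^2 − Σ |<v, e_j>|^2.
Σ |<v, e_j>|^2 = 35/4; ||v||^2 = 15; deficit = 25/4

Write each e_j = u_j / sqrt(<u_j, u_j>) where u_j is the displayed integer vector. Then <v, e_j> = <v, u_j> / sqrt(<u_j, u_j>), so |<v, e_j>|^2 = <v, u_j>^2 / <u_j, u_j>.
Coefficients: <v, e_1> = 0/sqrt(10), <v, e_2> = 15/sqrt(90), <v, e_3> = 5/sqrt(4).
Square and sum: Σ |<v, e_j>|^2 = 35/4.
Compute ||v||^2 = v·v = 15.
Deficit = 15 − 35/4 = 25/4 ≥ 0, confirming Bessel's inequality. (The deficit equals ||v − Σ <v,e_j> e_j||^2, the squared distance from v to span{e_j}.)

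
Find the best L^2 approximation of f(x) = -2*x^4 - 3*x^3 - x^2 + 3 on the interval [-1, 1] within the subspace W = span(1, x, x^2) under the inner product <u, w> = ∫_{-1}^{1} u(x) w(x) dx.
g(x) = -19*x^2/7 - 9*x/5 + 111/35

The best approximation g ∈ W is the orthogonal projection of f onto W. Writing g = a_0 + a_1 x + a_2 x^2, the coefficients solve the normal equations G · a = b where
  G_{ij} = <φ_i, φ_j> and b_i = <f, φ_i>, with φ_0 = 1, φ_1 = x, φ_2 = x^2.
G =
  [2, 0, 2/3]
  [0, 2/3, 0]
  [2/3, 0, 2/5],
b = (68/15, -6/5, 36/35).
Solving gives a_0 = 111/35, a_1 = -9/5, a_2 = -19/7, so
  g(x) = -19*x^2/7 - 9*x/5 + 111/35.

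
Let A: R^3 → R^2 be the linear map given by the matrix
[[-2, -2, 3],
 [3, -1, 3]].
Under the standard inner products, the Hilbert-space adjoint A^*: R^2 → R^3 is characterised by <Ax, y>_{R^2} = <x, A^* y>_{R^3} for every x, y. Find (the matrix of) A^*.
A^* = A^T =
[[-2, 3],
 [-2, -1],
 [3, 3]]

For real matrices with standard dot products, the defining identity <Ax, y> = <x, A^* y> gives (Ax)^T y = x^T (A^*) y, i.e. x^T A^T y = x^T (A^*) y. Since this holds for all x, y, we must have A^* = A^T. Therefore
A^* =
[[-2, 3],
 [-2, -1],
 [3, 3]].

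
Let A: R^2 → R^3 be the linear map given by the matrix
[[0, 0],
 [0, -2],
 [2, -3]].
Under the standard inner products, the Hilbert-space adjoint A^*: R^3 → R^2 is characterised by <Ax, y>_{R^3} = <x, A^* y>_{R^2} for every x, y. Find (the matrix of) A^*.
A^* = A^T =
[[0, 0, 2],
 [0, -2, -3]]

For real matrices with standard dot products, the defining identity <Ax, y> = <x, A^* y> gives (Ax)^T y = x^T (A^*) y, i.e. x^T A^T y = x^T (A^*) y. Since this holds for all x, y, we must have A^* = A^T. Therefore
A^* =
[[0, 0, 2],
 [0, -2, -3]].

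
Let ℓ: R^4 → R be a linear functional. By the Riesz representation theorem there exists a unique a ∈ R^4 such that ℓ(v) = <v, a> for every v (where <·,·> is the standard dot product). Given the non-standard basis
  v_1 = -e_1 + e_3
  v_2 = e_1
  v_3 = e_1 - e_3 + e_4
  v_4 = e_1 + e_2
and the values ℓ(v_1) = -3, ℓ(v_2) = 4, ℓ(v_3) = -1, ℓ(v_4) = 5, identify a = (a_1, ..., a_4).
a = (4, 1, 1, -4)

Write a = (a_1, ..., a_4) in the standard basis. For each basis vector v_i, ℓ(v_i) = <v_i, a> is a linear equation in the a_j's. Collect the n equations into a matrix system V a = ℓ, where row i of V is v_i (expressed in the standard basis). Since V is invertible (lower-triangular with 1s on the diagonal, up to permutation), solve by back-substitution:
  V =
[[-1, 0, 1, 0],
 [1, 0, 0, 0],
 [1, 0, -1, 1],
 [1, 1, 0, 0]]
  V a = (-3, 4, -1, 5)
Solving gives a = (4, 1, 1, -4).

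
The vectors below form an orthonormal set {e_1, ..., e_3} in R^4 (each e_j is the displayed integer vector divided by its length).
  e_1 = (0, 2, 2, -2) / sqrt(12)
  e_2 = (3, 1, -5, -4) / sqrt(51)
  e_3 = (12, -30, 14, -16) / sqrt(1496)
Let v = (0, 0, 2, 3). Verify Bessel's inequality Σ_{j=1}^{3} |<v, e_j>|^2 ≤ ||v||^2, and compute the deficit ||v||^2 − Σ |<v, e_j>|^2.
Σ |<v, e_j>|^2 = 111/11; ||v||^2 = 13; deficit = 32/11

Write each e_j = u_j / sqrt(<u_j, u_j>) where u_j is the displayed integer vector. Then <v, e_j> = <v, u_j> / sqrt(<u_j, u_j>), so |<v, e_j>|^2 = <v, u_j>^2 / <u_j, u_j>.
Coefficients: <v, e_1> = -2/sqrt(12), <v, e_2> = -22/sqrt(51), <v, e_3> = -20/sqrt(1496).
Square and sum: Σ |<v, e_j>|^2 = 111/11.
Compute ||v||^2 = v·v = 13.
Deficit = 13 − 111/11 = 32/11 ≥ 0, confirming Bessel's inequality. (The deficit equals ||v − Σ <v,e_j> e_j||^2, the squared distance from v to span{e_j}.)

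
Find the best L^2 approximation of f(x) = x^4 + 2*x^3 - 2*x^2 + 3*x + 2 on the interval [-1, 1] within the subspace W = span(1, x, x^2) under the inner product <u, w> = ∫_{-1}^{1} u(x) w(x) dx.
g(x) = -8*x^2/7 + 21*x/5 + 67/35

The best approximation g ∈ W is the orthogonal projection of f onto W. Writing g = a_0 + a_1 x + a_2 x^2, the coefficients solve the normal equations G · a = b where
  G_{ij} = <φ_i, φ_j> and b_i = <f, φ_i>, with φ_0 = 1, φ_1 = x, φ_2 = x^2.
G =
  [2, 0, 2/3]
  [0, 2/3, 0]
  [2/3, 0, 2/5],
b = (46/15, 14/5, 86/105).
Solving gives a_0 = 67/35, a_1 = 21/5, a_2 = -8/7, so
  g(x) = -8*x^2/7 + 21*x/5 + 67/35.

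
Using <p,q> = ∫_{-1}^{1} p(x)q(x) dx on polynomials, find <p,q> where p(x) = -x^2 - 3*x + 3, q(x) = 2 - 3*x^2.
<p,q> = 88/15

Expand the product: p(x)·q(x) = 3*x^4 + 9*x^3 - 11*x^2 - 6*x + 6.
∫_{-1}^{1} of each monomial x^k gives [2/(k+1) if k even, 0 if k odd]. Integrating term-by-term (or equivalently evaluating the antiderivative F(x) = 3*x^5/5 + 9*x^4/4 - 11*x^3/3 - 3*x^2 + 6*x at the endpoints):
  F(1) − F(−1) = 131/60 − (-221/60) = 88/15.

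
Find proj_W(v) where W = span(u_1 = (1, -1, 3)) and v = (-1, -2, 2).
proj_W(v) = (7/11, -7/11, 21/11)

Set up U = [u_1 | ... | u_1] ∈ R^(3×1). The projector onto W = col(U) is P = U (U^T U)^(-1) U^T.
Compute U^T U =
  [11],
and U^T v = (7).
Solve U^T U · c = U^T v for the coefficients: c = (7/11). The projection is proj_W(v) = U c.
Check: (v - proj_W(v)) · u_1 = 0  (should be 0).
Result: proj_W(v) = (7/11, -7/11, 21/11).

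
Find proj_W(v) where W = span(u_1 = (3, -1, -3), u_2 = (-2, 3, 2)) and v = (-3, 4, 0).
proj_W(v) = (-3/2, 4, 3/2)

Set up U = [u_1 | ... | u_2] ∈ R^(3×2). The projector onto W = col(U) is P = U (U^T U)^(-1) U^T.
Compute U^T U =
  [19, -15]
  [-15, 17],
and U^T v = (-13, 18).
Solve U^T U · c = U^T v for the coefficients: c = (1/2, 3/2). The projection is proj_W(v) = U c.
Check: (v - proj_W(v)) · u_1 = 0  (should be 0).
Check: (v - proj_W(v)) · u_2 = 0  (should be 0).
Result: proj_W(v) = (-3/2, 4, 3/2).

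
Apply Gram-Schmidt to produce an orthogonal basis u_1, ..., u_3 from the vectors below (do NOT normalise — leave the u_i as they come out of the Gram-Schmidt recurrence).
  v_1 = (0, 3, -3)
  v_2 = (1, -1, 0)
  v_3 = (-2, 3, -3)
Orthogonal basis:
  u_1 = (0, 3, -3)
  u_2 = (1, -1/2, -1/2)
  u_3 = (-2/3, -2/3, -2/3)

Apply the Gram-Schmidt recurrence
  u_1 = v_1
  u_i = v_i − Σ_{j<i} ((v_i · u_j) / (u_j · u_j)) · u_j.

Step by step this gives:
  u_1 = (0, 3, -3)
  u_2 = (1, -1/2, -1/2)
  u_3 = (-2/3, -2/3, -2/3)

Orthogonality check:
  u_2 · u_1 = 0 (should be 0)
  u_3 · u_1 = 0 (should be 0)
  u_3 · u_2 = 0 (should be 0)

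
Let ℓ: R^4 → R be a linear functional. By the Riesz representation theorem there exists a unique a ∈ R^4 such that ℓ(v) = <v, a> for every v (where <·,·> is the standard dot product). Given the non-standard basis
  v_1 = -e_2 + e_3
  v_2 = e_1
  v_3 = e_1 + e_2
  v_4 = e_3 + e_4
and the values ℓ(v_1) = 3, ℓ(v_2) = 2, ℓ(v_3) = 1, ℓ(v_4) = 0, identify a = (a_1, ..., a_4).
a = (2, -1, 2, -2)

Write a = (a_1, ..., a_4) in the standard basis. For each basis vector v_i, ℓ(v_i) = <v_i, a> is a linear equation in the a_j's. Collect the n equations into a matrix system V a = ℓ, where row i of V is v_i (expressed in the standard basis). Since V is invertible (lower-triangular with 1s on the diagonal, up to permutation), solve by back-substitution:
  V =
[[0, -1, 1, 0],
 [1, 0, 0, 0],
 [1, 1, 0, 0],
 [0, 0, 1, 1]]
  V a = (3, 2, 1, 0)
Solving gives a = (2, -1, 2, -2).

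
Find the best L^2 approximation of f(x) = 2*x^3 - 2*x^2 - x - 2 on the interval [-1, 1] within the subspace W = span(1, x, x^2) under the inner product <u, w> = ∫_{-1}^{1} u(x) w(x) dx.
g(x) = -2*x^2 + x/5 - 2

The best approximation g ∈ W is the orthogonal projection of f onto W. Writing g = a_0 + a_1 x + a_2 x^2, the coefficients solve the normal equations G · a = b where
  G_{ij} = <φ_i, φ_j> and b_i = <f, φ_i>, with φ_0 = 1, φ_1 = x, φ_2 = x^2.
G =
  [2, 0, 2/3]
  [0, 2/3, 0]
  [2/3, 0, 2/5],
b = (-16/3, 2/15, -32/15).
Solving gives a_0 = -2, a_1 = 1/5, a_2 = -2, so
  g(x) = -2*x^2 + x/5 - 2.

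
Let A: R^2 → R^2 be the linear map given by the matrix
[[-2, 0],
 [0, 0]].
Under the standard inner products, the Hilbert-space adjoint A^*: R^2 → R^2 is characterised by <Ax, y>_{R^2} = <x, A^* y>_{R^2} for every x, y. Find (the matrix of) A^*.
A^* = A^T =
[[-2, 0],
 [0, 0]]

For real matrices with standard dot products, the defining identity <Ax, y> = <x, A^* y> gives (Ax)^T y = x^T (A^*) y, i.e. x^T A^T y = x^T (A^*) y. Since this holds for all x, y, we must have A^* = A^T. Therefore
A^* =
[[-2, 0],
 [0, 0]].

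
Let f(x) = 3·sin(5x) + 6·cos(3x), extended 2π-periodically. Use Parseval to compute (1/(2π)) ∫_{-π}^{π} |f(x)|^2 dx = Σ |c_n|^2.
Σ |c_n|^2 = 45/2

Expand |f|^2 and use orthogonality of {sin(nx), cos(mx)} on [-π, π]:
  ∫_{-π}^{π} sin(nx)^2 dx = π, ∫ cos(mx)^2 dx = π, and cross terms integrate to 0.
So ∫_{-π}^{π} f(x)^2 dx = 3^2 · π + 6^2 · π = (9 + 36)π.
Divide by 2π: (9 + 36)/2 = 45/2.
By Parseval, this equals Σ |c_n|^2.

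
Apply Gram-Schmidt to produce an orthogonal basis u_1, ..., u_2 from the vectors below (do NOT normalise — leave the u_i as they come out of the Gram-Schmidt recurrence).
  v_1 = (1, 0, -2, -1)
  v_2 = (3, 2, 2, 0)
Orthogonal basis:
  u_1 = (1, 0, -2, -1)
  u_2 = (19/6, 2, 5/3, -1/6)

Apply the Gram-Schmidt recurrence
  u_1 = v_1
  u_i = v_i − Σ_{j<i} ((v_i · u_j) / (u_j · u_j)) · u_j.

Step by step this gives:
  u_1 = (1, 0, -2, -1)
  u_2 = (19/6, 2, 5/3, -1/6)

Orthogonality check:
  u_2 · u_1 = 0 (should be 0)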